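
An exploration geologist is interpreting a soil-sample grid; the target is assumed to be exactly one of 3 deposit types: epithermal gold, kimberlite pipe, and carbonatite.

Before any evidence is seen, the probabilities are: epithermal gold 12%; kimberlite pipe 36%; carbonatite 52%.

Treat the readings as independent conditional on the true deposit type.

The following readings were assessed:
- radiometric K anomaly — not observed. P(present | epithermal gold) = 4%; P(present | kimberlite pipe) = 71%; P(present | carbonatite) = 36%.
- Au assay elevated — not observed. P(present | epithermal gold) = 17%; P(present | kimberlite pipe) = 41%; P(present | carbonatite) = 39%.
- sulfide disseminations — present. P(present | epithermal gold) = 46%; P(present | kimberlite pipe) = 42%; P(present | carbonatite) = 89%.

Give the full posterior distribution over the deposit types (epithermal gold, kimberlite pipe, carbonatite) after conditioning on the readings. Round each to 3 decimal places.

0.176, 0.103, 0.721

For each hypothesis, the unnormalized posterior weight is prior × product of the reading likelihoods (using 1 − P(present | H) for each absent reading):
  epithermal gold: 0.12 × (1 − 0.04) × (1 − 0.17) × 0.46 = 0.043983
  kimberlite pipe: 0.36 × (1 − 0.71) × (1 − 0.41) × 0.42 = 0.02587
  carbonatite: 0.52 × (1 − 0.36) × (1 − 0.39) × 0.89 = 0.18068
Marginal likelihood of the evidence = 0.25053.
P(epithermal gold | evidence) = 0.043983 / 0.25053 ≈ 0.176
P(kimberlite pipe | evidence) = 0.02587 / 0.25053 ≈ 0.103
P(carbonatite | evidence) = 0.18068 / 0.25053 ≈ 0.721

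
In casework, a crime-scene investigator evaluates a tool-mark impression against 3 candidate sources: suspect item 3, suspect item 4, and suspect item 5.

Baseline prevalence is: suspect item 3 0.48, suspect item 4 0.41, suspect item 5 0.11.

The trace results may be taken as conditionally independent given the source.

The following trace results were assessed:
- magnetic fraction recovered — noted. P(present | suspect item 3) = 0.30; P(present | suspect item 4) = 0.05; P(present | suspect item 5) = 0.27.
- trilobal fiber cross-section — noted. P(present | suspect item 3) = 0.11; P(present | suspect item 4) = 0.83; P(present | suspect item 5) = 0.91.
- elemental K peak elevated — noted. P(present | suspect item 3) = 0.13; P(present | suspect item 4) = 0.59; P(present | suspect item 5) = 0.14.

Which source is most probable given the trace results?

For each hypothesis, the unnormalized posterior weight is prior × product of the trace result likelihoods:
  suspect item 3: 0.48 × 0.30 × 0.11 × 0.13 = 0.0020592
  suspect item 4: 0.41 × 0.05 × 0.83 × 0.59 = 0.010039
  suspect item 5: 0.11 × 0.27 × 0.91 × 0.14 = 0.0037838
The unnormalized weights sum to 0.015882.
P(suspect item 3 | evidence) ≈ 0.0020592 / 0.015882 ≈ 0.130
P(suspect item 4 | evidence) ≈ 0.010039 / 0.015882 ≈ 0.632
P(suspect item 5 | evidence) ≈ 0.0037838 / 0.015882 ≈ 0.238
The largest is 0.632, so suspect item 4 is most probable.

suspect item 4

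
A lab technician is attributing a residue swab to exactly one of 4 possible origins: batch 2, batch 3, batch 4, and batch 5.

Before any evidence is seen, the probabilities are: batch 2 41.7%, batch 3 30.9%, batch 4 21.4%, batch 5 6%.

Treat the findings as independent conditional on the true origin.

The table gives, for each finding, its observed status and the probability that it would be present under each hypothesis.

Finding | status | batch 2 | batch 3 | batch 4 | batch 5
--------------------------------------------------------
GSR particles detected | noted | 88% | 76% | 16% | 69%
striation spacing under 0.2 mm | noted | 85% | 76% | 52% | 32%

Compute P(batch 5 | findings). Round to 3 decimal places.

0.025

For each hypothesis, the unnormalized posterior weight is prior × product of the finding likelihoods:
  batch 2: 0.417 × 0.88 × 0.85 = 0.31192
  batch 3: 0.309 × 0.76 × 0.76 = 0.17848
  batch 4: 0.214 × 0.16 × 0.52 = 0.017805
  batch 5: 0.060 × 0.69 × 0.32 = 0.013248
The unnormalized weights sum to 0.52145.
P(batch 5 | evidence) = 0.013248 / 0.52145 ≈ 0.025.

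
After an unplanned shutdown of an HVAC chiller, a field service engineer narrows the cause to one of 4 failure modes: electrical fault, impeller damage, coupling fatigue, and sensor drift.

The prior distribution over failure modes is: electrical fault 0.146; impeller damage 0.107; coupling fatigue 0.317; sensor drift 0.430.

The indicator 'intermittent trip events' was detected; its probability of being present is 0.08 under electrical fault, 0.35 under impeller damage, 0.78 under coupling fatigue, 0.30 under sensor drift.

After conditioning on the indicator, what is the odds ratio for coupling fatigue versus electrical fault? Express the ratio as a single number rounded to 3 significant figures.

Unnormalized posterior weight (prior times the indicator likelihood) for each of the two hypotheses:
  coupling fatigue: 0.317 × 0.78 = 0.24726
  electrical fault: 0.146 × 0.08 = 0.01168
Posterior odds = 0.24726 / 0.01168 ≈ 21.2.

21.2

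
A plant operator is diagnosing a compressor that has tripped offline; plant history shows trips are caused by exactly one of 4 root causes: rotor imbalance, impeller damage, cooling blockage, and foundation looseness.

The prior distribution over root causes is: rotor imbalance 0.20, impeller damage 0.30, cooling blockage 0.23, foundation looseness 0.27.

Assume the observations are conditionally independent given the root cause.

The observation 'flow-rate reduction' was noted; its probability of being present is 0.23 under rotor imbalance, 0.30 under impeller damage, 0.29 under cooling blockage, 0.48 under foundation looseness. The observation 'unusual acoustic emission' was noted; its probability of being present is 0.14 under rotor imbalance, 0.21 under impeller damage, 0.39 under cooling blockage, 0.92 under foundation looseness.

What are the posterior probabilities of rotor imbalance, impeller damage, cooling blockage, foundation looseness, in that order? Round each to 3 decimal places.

0.038, 0.111, 0.152, 0.699

Multiply each prior by the joint likelihood of the evidence pattern:
  rotor imbalance: 0.20 × 0.23 × 0.14 = 0.00644
  impeller damage: 0.30 × 0.30 × 0.21 = 0.0189
  cooling blockage: 0.23 × 0.29 × 0.39 = 0.026013
  foundation looseness: 0.27 × 0.48 × 0.92 = 0.11923
Marginal likelihood of the evidence = 0.17059.
P(rotor imbalance | evidence) = 0.00644 / 0.17059 ≈ 0.038
P(impeller damage | evidence) = 0.0189 / 0.17059 ≈ 0.111
P(cooling blockage | evidence) = 0.026013 / 0.17059 ≈ 0.152
P(foundation looseness | evidence) = 0.11923 / 0.17059 ≈ 0.699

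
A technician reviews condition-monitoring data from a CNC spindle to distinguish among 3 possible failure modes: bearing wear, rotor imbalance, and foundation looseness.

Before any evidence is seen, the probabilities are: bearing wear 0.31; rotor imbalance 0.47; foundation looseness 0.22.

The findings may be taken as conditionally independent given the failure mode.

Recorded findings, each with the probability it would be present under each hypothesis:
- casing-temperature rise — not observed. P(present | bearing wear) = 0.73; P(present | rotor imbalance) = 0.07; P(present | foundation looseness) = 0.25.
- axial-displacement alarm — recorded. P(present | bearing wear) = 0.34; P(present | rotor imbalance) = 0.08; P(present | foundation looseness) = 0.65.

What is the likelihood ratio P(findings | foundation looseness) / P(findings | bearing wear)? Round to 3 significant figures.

5.31

Take the product of per-finding likelihoods under each hypothesis (using 1 − P(present | H) for each absent finding), then divide.
  foundation looseness: (1 − 0.25) × 0.65 = 0.4875
  bearing wear: (1 − 0.73) × 0.34 = 0.0918
Bayes factor = 0.4875 / 0.0918 ≈ 5.31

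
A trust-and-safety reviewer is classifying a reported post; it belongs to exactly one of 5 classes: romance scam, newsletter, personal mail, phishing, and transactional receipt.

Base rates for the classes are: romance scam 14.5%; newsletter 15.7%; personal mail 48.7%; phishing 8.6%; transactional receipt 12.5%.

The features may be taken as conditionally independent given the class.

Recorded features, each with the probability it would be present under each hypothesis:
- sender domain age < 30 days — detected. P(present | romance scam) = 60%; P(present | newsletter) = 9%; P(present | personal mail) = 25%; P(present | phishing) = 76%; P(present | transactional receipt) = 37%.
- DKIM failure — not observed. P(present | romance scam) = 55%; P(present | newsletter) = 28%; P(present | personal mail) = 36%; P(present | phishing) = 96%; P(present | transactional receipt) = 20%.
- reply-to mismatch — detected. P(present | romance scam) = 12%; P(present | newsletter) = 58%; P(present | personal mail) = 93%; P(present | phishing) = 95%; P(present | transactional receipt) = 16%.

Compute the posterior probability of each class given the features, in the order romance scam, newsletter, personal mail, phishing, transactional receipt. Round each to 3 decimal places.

0.051, 0.065, 0.792, 0.027, 0.065

Multiply each prior by the joint likelihood of the feature pattern (using 1 − P(present | H) for each absent feature):
  romance scam: 0.145 × 0.60 × (1 − 0.55) × 0.12 = 0.004698
  newsletter: 0.157 × 0.09 × (1 − 0.28) × 0.58 = 0.0059007
  personal mail: 0.487 × 0.25 × (1 − 0.36) × 0.93 = 0.072466
  phishing: 0.086 × 0.76 × (1 − 0.96) × 0.95 = 0.0024837
  transactional receipt: 0.125 × 0.37 × (1 − 0.20) × 0.16 = 0.00592
The unnormalized weights sum to 0.091468.
P(romance scam | evidence) = 0.004698 / 0.091468 ≈ 0.051
P(newsletter | evidence) = 0.0059007 / 0.091468 ≈ 0.065
P(personal mail | evidence) = 0.072466 / 0.091468 ≈ 0.792
P(phishing | evidence) = 0.0024837 / 0.091468 ≈ 0.027
P(transactional receipt | evidence) = 0.00592 / 0.091468 ≈ 0.065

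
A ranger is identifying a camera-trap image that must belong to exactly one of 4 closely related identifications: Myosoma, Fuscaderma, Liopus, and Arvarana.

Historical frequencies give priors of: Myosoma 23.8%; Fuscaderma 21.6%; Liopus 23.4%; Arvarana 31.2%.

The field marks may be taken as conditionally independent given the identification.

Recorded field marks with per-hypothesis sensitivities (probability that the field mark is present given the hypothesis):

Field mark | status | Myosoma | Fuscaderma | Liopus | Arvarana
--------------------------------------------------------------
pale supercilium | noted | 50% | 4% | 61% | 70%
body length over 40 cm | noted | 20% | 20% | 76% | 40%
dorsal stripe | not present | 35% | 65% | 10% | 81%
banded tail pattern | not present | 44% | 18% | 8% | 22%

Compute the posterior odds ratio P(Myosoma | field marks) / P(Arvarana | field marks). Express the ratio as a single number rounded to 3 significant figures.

The normalizing constant cancels in an odds ratio, so compute prior × likelihood for the two hypotheses only (using 1 − P(present | H) for each absent field mark):
  Myosoma: 0.238 × 0.50 × 0.20 × (1 − 0.35) × (1 − 0.44) = 0.0086632
  Arvarana: 0.312 × 0.70 × 0.40 × (1 − 0.81) × (1 − 0.22) = 0.012947
Posterior odds = 0.0086632 / 0.012947 ≈ 0.669.

0.669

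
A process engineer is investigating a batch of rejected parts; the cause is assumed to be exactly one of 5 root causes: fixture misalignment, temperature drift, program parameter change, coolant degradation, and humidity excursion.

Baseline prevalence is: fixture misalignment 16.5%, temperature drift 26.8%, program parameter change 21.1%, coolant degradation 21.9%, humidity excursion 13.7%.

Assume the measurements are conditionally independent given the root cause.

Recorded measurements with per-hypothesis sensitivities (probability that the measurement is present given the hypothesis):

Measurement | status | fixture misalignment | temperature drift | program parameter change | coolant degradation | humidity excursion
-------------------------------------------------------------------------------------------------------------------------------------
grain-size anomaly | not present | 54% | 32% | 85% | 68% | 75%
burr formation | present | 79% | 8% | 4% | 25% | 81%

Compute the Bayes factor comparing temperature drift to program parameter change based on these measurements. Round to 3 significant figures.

Take the product of per-measurement likelihoods under each hypothesis (using 1 − P(present | H) for each absent measurement), then divide.
  temperature drift: (1 − 0.32) × 0.08 = 0.0544
  program parameter change: (1 − 0.85) × 0.04 = 0.006
Bayes factor = 0.0544 / 0.006 ≈ 9.07

9.07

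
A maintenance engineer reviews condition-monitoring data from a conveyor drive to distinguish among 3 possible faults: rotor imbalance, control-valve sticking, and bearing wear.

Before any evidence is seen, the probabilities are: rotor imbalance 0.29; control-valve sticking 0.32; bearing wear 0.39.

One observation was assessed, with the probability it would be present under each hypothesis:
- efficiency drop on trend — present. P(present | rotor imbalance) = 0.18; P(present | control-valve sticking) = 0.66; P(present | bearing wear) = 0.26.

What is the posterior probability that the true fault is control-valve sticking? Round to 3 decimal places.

For each hypothesis, the unnormalized posterior weight is prior × likelihood:
  rotor imbalance: 0.29 × 0.18 = 0.0522
  control-valve sticking: 0.32 × 0.66 = 0.2112
  bearing wear: 0.39 × 0.26 = 0.1014
The unnormalized weights sum to 0.3648.
P(control-valve sticking | evidence) = 0.2112 / 0.3648 ≈ 0.579.

0.579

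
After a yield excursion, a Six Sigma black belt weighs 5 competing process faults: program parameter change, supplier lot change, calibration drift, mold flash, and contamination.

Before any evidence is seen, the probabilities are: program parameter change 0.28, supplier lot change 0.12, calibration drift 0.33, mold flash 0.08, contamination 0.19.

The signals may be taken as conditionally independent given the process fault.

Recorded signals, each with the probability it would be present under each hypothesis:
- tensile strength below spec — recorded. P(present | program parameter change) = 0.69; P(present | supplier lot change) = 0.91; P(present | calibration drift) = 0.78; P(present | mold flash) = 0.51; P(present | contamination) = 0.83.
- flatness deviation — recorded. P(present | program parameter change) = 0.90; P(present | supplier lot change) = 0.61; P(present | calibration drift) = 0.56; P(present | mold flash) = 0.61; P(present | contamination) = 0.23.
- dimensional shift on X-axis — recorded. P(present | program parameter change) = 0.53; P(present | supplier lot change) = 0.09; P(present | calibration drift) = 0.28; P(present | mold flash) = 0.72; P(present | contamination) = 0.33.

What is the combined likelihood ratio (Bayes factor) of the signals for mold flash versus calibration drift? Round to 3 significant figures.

1.83

Joint likelihood of the signal pattern under each hypothesis:
  mold flash: 0.51 × 0.61 × 0.72 = 0.22399
  calibration drift: 0.78 × 0.56 × 0.28 = 0.1223
Bayes factor = 0.22399 / 0.1223 ≈ 1.83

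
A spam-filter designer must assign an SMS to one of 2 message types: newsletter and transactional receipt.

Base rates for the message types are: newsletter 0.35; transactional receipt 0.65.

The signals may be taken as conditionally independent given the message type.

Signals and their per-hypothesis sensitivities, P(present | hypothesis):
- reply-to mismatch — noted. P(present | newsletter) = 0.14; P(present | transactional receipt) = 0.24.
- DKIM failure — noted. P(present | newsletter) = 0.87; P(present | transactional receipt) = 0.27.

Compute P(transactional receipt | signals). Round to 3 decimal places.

0.497

For each hypothesis, the unnormalized posterior weight is prior × product of the signal likelihoods:
  newsletter: 0.35 × 0.14 × 0.87 = 0.04263
  transactional receipt: 0.65 × 0.24 × 0.27 = 0.04212
Normalizing constant Z = 0.04263 + 0.04212 = 0.08475.
P(transactional receipt | evidence) = 0.04212 / 0.08475 ≈ 0.497.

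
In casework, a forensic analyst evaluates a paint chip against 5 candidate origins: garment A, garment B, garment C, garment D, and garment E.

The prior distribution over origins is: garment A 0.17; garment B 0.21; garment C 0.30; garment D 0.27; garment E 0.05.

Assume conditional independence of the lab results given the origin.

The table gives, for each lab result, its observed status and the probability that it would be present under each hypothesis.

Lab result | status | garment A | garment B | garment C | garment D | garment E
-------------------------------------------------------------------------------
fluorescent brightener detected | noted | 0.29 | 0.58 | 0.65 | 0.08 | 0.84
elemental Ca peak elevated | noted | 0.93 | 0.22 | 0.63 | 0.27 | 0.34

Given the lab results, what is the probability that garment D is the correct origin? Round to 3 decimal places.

0.027

Multiply each prior by the joint likelihood of the lab result pattern:
  garment A: 0.17 × 0.29 × 0.93 = 0.045849
  garment B: 0.21 × 0.58 × 0.22 = 0.026796
  garment C: 0.30 × 0.65 × 0.63 = 0.12285
  garment D: 0.27 × 0.08 × 0.27 = 0.005832
  garment E: 0.05 × 0.84 × 0.34 = 0.01428
Normalizing constant Z = 0.045849 + 0.026796 + 0.12285 + 0.005832 + 0.01428 = 0.21561.
P(garment D | evidence) = 0.005832 / 0.21561 ≈ 0.027.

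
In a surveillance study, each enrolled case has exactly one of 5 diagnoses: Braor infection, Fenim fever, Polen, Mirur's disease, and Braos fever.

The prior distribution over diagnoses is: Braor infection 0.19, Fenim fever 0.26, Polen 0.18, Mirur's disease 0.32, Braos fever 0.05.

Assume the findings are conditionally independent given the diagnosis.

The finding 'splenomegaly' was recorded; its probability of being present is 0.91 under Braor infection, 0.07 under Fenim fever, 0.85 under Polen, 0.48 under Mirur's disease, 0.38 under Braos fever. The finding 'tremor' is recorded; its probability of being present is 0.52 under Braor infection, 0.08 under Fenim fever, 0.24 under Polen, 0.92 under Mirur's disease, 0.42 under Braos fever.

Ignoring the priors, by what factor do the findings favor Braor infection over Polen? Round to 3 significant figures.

2.32

Take the product of per-finding likelihoods under each hypothesis, then divide.
  Braor infection: 0.91 × 0.52 = 0.4732
  Polen: 0.85 × 0.24 = 0.204
Bayes factor = 0.4732 / 0.204 ≈ 2.32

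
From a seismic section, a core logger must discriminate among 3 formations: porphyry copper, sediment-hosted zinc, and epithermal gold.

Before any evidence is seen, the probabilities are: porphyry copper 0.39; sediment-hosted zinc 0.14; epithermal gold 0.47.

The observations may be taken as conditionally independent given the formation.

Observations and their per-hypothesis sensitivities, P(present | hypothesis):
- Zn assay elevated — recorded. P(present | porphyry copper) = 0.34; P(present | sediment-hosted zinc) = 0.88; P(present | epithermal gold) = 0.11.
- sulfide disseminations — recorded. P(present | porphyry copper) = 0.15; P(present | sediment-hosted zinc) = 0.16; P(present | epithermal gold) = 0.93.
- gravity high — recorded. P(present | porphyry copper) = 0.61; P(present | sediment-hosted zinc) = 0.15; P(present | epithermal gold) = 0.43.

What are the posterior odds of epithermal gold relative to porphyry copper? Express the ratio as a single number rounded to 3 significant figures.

The normalizing constant cancels in an odds ratio, so compute prior × likelihood for the two hypotheses only:
  epithermal gold: 0.47 × 0.11 × 0.93 × 0.43 = 0.020675
  porphyry copper: 0.39 × 0.34 × 0.15 × 0.61 = 0.012133
Posterior odds = 0.020675 / 0.012133 ≈ 1.70.

1.70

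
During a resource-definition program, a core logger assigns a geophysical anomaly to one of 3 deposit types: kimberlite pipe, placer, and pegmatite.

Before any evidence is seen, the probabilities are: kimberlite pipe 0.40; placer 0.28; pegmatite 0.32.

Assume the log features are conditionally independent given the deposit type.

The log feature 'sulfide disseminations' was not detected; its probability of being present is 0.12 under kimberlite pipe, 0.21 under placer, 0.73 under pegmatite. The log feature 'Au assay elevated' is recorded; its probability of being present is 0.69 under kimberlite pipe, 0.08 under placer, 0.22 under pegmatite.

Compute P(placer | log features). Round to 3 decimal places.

0.063

For each hypothesis, the unnormalized posterior weight is prior × product of the log feature likelihoods (using 1 − P(present | H) for each absent log feature):
  kimberlite pipe: 0.40 × (1 − 0.12) × 0.69 = 0.24288
  placer: 0.28 × (1 − 0.21) × 0.08 = 0.017696
  pegmatite: 0.32 × (1 − 0.73) × 0.22 = 0.019008
Normalizing constant Z = 0.24288 + 0.017696 + 0.019008 = 0.27958.
P(placer | evidence) = 0.017696 / 0.27958 ≈ 0.063.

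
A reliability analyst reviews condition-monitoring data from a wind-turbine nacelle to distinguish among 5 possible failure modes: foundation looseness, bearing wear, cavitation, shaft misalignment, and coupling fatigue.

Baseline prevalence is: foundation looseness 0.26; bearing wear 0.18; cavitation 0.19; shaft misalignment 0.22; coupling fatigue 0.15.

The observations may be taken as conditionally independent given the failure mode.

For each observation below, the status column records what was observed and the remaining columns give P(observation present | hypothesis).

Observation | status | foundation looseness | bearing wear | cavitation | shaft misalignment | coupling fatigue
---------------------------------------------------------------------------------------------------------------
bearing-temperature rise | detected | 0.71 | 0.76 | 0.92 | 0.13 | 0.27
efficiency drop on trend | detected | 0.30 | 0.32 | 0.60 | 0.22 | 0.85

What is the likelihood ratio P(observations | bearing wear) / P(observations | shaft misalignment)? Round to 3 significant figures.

8.50

The Bayes factor is the ratio of the joint likelihoods of the evidence pattern under the two hypotheses.
  bearing wear: 0.76 × 0.32 = 0.2432
  shaft misalignment: 0.13 × 0.22 = 0.0286
Bayes factor = 0.2432 / 0.0286 ≈ 8.50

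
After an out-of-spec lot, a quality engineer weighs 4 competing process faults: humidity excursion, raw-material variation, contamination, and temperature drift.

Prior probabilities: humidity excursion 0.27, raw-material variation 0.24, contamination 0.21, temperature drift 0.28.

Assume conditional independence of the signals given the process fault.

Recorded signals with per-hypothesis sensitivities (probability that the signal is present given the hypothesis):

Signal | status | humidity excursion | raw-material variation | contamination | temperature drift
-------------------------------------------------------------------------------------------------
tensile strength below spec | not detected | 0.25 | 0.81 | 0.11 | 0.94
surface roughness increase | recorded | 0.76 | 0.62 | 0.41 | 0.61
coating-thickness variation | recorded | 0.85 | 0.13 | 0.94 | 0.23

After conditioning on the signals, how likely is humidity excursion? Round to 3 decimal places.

By Bayes' rule with conditional independence, the unnormalized weight for each hypothesis is prior × ∏ likelihoods (using 1 − P(present | H) for each absent signal):
  humidity excursion: 0.27 × (1 − 0.25) × 0.76 × 0.85 = 0.13082
  raw-material variation: 0.24 × (1 − 0.81) × 0.62 × 0.13 = 0.0036754
  contamination: 0.21 × (1 − 0.11) × 0.41 × 0.94 = 0.072031
  temperature drift: 0.28 × (1 − 0.94) × 0.61 × 0.23 = 0.002357
Marginal likelihood of the evidence = 0.20888.
P(humidity excursion | evidence) = 0.13082 / 0.20888 ≈ 0.626.

0.626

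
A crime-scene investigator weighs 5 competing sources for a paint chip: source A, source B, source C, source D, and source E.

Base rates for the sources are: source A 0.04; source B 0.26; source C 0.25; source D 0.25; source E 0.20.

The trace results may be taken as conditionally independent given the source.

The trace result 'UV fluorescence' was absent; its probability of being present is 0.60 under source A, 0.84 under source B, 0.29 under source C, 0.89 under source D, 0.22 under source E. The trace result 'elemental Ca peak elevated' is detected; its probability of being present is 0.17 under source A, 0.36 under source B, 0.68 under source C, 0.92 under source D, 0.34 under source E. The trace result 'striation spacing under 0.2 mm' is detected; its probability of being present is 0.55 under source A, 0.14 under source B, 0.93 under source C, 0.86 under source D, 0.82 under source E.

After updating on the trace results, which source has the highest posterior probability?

source C

For each hypothesis, the unnormalized posterior weight is prior × product of the trace result likelihoods (using 1 − P(present | H) for each absent trace result):
  source A: 0.04 × (1 − 0.60) × 0.17 × 0.55 = 0.001496
  source B: 0.26 × (1 − 0.84) × 0.36 × 0.14 = 0.0020966
  source C: 0.25 × (1 − 0.29) × 0.68 × 0.93 = 0.11225
  source D: 0.25 × (1 − 0.89) × 0.92 × 0.86 = 0.021758
  source E: 0.20 × (1 − 0.22) × 0.34 × 0.82 = 0.043493
Normalizing constant Z = 0.001496 + 0.0020966 + 0.11225 + 0.021758 + 0.043493 = 0.18109.
P(source A | evidence) ≈ 0.001496 / 0.18109 ≈ 0.008
P(source B | evidence) ≈ 0.0020966 / 0.18109 ≈ 0.012
P(source C | evidence) ≈ 0.11225 / 0.18109 ≈ 0.620
P(source D | evidence) ≈ 0.021758 / 0.18109 ≈ 0.120
P(source E | evidence) ≈ 0.043493 / 0.18109 ≈ 0.240
The largest is 0.620, so source C is most probable.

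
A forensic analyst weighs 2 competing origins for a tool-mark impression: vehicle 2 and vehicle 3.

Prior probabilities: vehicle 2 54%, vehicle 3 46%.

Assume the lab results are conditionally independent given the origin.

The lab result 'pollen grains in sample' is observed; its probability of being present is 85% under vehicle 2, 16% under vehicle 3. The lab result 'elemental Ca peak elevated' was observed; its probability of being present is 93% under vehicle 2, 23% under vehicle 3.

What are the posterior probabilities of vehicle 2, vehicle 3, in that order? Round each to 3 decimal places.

0.962, 0.038

For each hypothesis, the unnormalized posterior weight is prior × product of the lab result likelihoods:
  vehicle 2: 0.54 × 0.85 × 0.93 = 0.42687
  vehicle 3: 0.46 × 0.16 × 0.23 = 0.016928
Marginal likelihood of the evidence = 0.4438.
P(vehicle 2 | evidence) = 0.42687 / 0.4438 ≈ 0.962
P(vehicle 3 | evidence) = 0.016928 / 0.4438 ≈ 0.038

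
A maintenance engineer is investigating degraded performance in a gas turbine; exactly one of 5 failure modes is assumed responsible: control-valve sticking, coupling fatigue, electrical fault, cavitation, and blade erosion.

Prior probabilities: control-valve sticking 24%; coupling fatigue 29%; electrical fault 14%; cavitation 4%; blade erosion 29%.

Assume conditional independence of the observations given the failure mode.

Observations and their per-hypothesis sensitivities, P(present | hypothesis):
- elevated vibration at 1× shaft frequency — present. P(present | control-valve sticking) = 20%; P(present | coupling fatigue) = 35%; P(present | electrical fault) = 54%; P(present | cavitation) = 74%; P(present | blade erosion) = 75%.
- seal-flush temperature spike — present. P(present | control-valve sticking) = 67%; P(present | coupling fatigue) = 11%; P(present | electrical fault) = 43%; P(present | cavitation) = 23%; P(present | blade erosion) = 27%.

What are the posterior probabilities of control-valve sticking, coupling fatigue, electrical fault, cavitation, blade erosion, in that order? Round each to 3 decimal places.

Multiply each prior by the joint likelihood of the evidence pattern:
  control-valve sticking: 0.24 × 0.20 × 0.67 = 0.03216
  coupling fatigue: 0.29 × 0.35 × 0.11 = 0.011165
  electrical fault: 0.14 × 0.54 × 0.43 = 0.032508
  cavitation: 0.04 × 0.74 × 0.23 = 0.006808
  blade erosion: 0.29 × 0.75 × 0.27 = 0.058725
Normalizing constant Z = 0.03216 + 0.011165 + 0.032508 + 0.006808 + 0.058725 = 0.14137.
P(control-valve sticking | evidence) = 0.03216 / 0.14137 ≈ 0.227
P(coupling fatigue | evidence) = 0.011165 / 0.14137 ≈ 0.079
P(electrical fault | evidence) = 0.032508 / 0.14137 ≈ 0.230
P(cavitation | evidence) = 0.006808 / 0.14137 ≈ 0.048
P(blade erosion | evidence) = 0.058725 / 0.14137 ≈ 0.415

0.227, 0.079, 0.230, 0.048, 0.415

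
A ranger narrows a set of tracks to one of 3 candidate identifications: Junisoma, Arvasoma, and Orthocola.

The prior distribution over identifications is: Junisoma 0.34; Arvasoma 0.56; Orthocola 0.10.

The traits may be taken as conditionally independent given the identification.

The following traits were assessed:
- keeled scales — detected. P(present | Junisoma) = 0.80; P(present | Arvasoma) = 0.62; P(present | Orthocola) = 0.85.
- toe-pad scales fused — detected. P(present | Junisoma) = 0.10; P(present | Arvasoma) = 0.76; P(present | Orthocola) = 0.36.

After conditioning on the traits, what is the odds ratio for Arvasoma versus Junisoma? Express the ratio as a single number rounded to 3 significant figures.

9.70

The normalizing constant cancels in an odds ratio, so compute prior × likelihood for the two hypotheses only:
  Arvasoma: 0.56 × 0.62 × 0.76 = 0.26387
  Junisoma: 0.34 × 0.80 × 0.10 = 0.0272
Posterior odds = 0.26387 / 0.0272 ≈ 9.70.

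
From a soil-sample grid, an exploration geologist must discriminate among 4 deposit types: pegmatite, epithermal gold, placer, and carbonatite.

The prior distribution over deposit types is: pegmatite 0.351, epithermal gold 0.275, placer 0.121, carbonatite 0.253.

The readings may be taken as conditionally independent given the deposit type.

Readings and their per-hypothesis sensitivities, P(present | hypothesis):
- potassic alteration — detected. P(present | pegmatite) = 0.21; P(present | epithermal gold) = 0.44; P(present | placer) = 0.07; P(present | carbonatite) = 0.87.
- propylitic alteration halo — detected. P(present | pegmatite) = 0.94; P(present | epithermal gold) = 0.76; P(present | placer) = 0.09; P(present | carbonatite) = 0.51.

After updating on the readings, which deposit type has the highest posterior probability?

carbonatite

Multiply each prior by the joint likelihood of the reading pattern:
  pegmatite: 0.351 × 0.21 × 0.94 = 0.069287
  epithermal gold: 0.275 × 0.44 × 0.76 = 0.09196
  placer: 0.121 × 0.07 × 0.09 = 0.0007623
  carbonatite: 0.253 × 0.87 × 0.51 = 0.11226
Normalizing constant Z = 0.069287 + 0.09196 + 0.0007623 + 0.11226 = 0.27427.
P(pegmatite | evidence) ≈ 0.069287 / 0.27427 ≈ 0.253
P(epithermal gold | evidence) ≈ 0.09196 / 0.27427 ≈ 0.335
P(placer | evidence) ≈ 0.0007623 / 0.27427 ≈ 0.003
P(carbonatite | evidence) ≈ 0.11226 / 0.27427 ≈ 0.409
The largest is 0.409, so carbonatite is most probable.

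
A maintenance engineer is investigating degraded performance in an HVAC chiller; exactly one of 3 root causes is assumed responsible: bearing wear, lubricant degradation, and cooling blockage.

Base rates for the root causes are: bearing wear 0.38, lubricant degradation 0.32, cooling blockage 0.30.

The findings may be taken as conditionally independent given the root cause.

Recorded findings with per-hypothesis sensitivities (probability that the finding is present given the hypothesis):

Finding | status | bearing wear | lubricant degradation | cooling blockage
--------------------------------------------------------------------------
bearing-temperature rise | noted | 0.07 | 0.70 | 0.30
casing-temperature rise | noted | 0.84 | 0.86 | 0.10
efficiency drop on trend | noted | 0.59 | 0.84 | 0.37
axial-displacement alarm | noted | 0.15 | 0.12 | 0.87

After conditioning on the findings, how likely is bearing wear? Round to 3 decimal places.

By Bayes' rule with conditional independence, the unnormalized weight for each hypothesis is prior × ∏ likelihoods:
  bearing wear: 0.38 × 0.07 × 0.84 × 0.59 × 0.15 = 0.0019774
  lubricant degradation: 0.32 × 0.70 × 0.86 × 0.84 × 0.12 = 0.019418
  cooling blockage: 0.30 × 0.30 × 0.10 × 0.37 × 0.87 = 0.0028971
The unnormalized weights sum to 0.024293.
P(bearing wear | evidence) = 0.0019774 / 0.024293 ≈ 0.081.

0.081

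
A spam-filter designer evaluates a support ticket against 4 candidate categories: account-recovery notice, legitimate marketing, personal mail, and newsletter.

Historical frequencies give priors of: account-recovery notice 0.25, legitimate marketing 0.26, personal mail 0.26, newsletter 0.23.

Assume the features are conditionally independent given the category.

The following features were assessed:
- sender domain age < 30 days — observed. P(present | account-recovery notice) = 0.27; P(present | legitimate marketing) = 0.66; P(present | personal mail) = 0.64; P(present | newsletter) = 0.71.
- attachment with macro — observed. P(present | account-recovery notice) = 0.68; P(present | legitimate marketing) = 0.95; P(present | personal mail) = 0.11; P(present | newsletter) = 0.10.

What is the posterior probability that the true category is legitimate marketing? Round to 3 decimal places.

0.669

By Bayes' rule with conditional independence, the unnormalized weight for each hypothesis is prior × ∏ likelihoods:
  account-recovery notice: 0.25 × 0.27 × 0.68 = 0.0459
  legitimate marketing: 0.26 × 0.66 × 0.95 = 0.16302
  personal mail: 0.26 × 0.64 × 0.11 = 0.018304
  newsletter: 0.23 × 0.71 × 0.10 = 0.01633
Normalizing constant Z = 0.0459 + 0.16302 + 0.018304 + 0.01633 = 0.24355.
P(legitimate marketing | evidence) = 0.16302 / 0.24355 ≈ 0.669.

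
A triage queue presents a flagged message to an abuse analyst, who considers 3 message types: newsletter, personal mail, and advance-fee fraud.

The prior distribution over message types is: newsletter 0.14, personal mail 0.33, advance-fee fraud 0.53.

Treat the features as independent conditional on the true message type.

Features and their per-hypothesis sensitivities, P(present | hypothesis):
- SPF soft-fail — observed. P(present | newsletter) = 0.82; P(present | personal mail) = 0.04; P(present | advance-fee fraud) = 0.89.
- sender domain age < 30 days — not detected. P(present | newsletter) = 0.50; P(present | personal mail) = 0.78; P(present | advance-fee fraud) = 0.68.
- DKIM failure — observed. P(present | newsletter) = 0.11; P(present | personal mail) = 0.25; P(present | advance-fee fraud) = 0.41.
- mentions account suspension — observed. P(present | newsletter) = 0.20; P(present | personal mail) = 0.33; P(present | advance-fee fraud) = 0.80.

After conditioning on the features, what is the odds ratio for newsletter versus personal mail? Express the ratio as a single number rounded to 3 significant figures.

5.27

Unnormalized posterior weight (prior times the feature likelihoods) for each of the two hypotheses (using 1 − P(present | H) for each absent feature):
  newsletter: 0.14 × 0.82 × (1 − 0.50) × 0.11 × 0.20 = 0.0012628
  personal mail: 0.33 × 0.04 × (1 − 0.78) × 0.25 × 0.33 = 0.00023958
Odds(newsletter : personal mail) = 0.0012628 / 0.00023958 ≈ 5.27.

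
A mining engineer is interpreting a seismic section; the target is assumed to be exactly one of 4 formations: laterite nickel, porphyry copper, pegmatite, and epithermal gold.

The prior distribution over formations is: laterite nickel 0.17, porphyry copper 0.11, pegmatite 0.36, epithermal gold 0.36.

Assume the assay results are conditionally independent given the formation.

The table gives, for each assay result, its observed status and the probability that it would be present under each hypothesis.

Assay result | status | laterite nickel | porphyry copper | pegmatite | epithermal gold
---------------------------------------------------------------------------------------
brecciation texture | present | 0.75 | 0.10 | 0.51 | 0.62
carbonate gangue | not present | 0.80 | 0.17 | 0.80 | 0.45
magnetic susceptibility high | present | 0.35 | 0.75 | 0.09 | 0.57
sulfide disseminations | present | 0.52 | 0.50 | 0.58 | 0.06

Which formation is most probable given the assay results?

Multiply each prior by the joint likelihood of the assay result pattern (using 1 − P(present | H) for each absent assay result):
  laterite nickel: 0.17 × 0.75 × (1 − 0.80) × 0.35 × 0.52 = 0.004641
  porphyry copper: 0.11 × 0.10 × (1 − 0.17) × 0.75 × 0.50 = 0.0034238
  pegmatite: 0.36 × 0.51 × (1 − 0.80) × 0.09 × 0.58 = 0.0019168
  epithermal gold: 0.36 × 0.62 × (1 − 0.45) × 0.57 × 0.06 = 0.0041984
Normalizing constant Z = 0.004641 + 0.0034238 + 0.0019168 + 0.0041984 = 0.01418.
P(laterite nickel | evidence) ≈ 0.004641 / 0.01418 ≈ 0.327
P(porphyry copper | evidence) ≈ 0.0034238 / 0.01418 ≈ 0.241
P(pegmatite | evidence) ≈ 0.0019168 / 0.01418 ≈ 0.135
P(epithermal gold | evidence) ≈ 0.0041984 / 0.01418 ≈ 0.296
The largest is 0.327, so laterite nickel is most probable.

laterite nickel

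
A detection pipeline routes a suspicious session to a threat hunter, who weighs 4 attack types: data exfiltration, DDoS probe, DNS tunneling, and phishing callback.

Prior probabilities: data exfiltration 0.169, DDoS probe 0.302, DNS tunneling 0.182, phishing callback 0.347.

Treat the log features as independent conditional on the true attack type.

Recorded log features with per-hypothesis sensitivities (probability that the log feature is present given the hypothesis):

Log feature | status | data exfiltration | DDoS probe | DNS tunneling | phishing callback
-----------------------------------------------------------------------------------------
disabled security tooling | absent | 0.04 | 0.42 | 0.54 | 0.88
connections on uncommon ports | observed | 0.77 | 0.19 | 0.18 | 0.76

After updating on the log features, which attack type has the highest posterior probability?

data exfiltration

For each hypothesis, the unnormalized posterior weight is prior × product of the log feature likelihoods (using 1 − P(present | H) for each absent log feature):
  data exfiltration: 0.169 × (1 − 0.04) × 0.77 = 0.12492
  DDoS probe: 0.302 × (1 − 0.42) × 0.19 = 0.03328
  DNS tunneling: 0.182 × (1 − 0.54) × 0.18 = 0.01507
  phishing callback: 0.347 × (1 − 0.88) × 0.76 = 0.031646
Normalizing constant Z = 0.12492 + 0.03328 + 0.01507 + 0.031646 = 0.20492.
P(data exfiltration | evidence) ≈ 0.12492 / 0.20492 ≈ 0.610
P(DDoS probe | evidence) ≈ 0.03328 / 0.20492 ≈ 0.162
P(DNS tunneling | evidence) ≈ 0.01507 / 0.20492 ≈ 0.074
P(phishing callback | evidence) ≈ 0.031646 / 0.20492 ≈ 0.154
The largest is 0.610, so data exfiltration is most probable.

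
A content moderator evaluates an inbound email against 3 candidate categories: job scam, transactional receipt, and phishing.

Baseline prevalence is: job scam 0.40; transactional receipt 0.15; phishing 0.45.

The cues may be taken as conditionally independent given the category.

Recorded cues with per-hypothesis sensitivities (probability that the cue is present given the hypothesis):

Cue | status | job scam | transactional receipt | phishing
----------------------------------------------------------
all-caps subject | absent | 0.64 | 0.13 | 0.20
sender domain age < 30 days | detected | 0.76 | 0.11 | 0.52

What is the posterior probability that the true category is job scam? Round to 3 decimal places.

Multiply each prior by the joint likelihood of the cue pattern (using 1 − P(present | H) for each absent cue):
  job scam: 0.40 × (1 − 0.64) × 0.76 = 0.10944
  transactional receipt: 0.15 × (1 − 0.13) × 0.11 = 0.014355
  phishing: 0.45 × (1 − 0.20) × 0.52 = 0.1872
Normalizing constant Z = 0.10944 + 0.014355 + 0.1872 = 0.311.
P(job scam | evidence) = 0.10944 / 0.311 ≈ 0.352.

0.352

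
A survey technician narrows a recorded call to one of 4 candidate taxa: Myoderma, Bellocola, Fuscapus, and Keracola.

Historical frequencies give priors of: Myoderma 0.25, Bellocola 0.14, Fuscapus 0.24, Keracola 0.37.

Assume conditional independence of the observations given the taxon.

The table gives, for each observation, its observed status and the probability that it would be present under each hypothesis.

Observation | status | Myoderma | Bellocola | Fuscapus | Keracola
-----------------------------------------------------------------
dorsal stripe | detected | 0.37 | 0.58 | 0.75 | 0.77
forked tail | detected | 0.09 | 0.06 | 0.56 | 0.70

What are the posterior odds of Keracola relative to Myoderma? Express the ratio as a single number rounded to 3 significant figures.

24.0

The normalizing constant cancels in an odds ratio, so compute prior × likelihood for the two hypotheses only:
  Keracola: 0.37 × 0.77 × 0.70 = 0.19943
  Myoderma: 0.25 × 0.37 × 0.09 = 0.008325
Posterior odds = 0.19943 / 0.008325 ≈ 24.0.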